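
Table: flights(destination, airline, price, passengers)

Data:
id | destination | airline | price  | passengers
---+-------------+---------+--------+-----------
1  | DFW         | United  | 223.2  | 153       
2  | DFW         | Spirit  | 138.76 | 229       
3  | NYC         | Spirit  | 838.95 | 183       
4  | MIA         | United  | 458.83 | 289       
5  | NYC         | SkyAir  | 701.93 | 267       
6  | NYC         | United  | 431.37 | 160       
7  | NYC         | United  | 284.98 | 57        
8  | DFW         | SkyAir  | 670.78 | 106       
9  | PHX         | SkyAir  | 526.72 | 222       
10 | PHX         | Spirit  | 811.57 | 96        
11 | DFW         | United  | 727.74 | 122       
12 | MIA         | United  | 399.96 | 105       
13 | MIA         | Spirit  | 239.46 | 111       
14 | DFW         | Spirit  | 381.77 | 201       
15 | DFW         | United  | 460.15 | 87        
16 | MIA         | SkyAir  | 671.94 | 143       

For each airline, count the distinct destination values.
SELECT airline, COUNT(DISTINCT destination)
FROM flights
GROUP BY airline

Result:
  SkyAir: 4 distinct
  Spirit: 4 distinct
  United: 3 distinct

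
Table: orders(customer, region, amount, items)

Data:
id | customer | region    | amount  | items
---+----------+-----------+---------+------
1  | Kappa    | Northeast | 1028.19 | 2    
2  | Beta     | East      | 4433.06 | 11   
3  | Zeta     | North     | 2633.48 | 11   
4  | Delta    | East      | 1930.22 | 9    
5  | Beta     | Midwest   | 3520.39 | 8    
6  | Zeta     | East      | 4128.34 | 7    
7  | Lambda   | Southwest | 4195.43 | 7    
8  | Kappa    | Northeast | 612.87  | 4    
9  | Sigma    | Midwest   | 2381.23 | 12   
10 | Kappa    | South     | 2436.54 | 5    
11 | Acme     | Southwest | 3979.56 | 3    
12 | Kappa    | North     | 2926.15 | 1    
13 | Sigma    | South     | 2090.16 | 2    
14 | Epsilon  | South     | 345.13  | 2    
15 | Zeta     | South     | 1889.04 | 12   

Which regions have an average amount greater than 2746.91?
SELECT region, AVG(amount)
FROM orders
GROUP BY region
HAVING AVG(amount) > 2746.91

Result:
  East: avg=3497.21
  Midwest: avg=2950.81
  North: avg=2779.82
  Southwest: avg=4087.50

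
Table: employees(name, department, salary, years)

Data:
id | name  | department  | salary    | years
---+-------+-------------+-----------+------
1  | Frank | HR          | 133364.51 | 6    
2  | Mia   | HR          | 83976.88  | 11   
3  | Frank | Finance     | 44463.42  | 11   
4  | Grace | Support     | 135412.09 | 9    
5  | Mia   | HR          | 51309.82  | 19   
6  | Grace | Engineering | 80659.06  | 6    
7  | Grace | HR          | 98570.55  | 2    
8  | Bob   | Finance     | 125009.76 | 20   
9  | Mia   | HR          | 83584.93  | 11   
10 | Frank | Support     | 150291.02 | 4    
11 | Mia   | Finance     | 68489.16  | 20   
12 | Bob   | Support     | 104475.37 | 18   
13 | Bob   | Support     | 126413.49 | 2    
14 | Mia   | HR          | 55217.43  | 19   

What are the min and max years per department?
SELECT department, MIN(years), MAX(years)
FROM employees
GROUP BY department

Result:
  Engineering: min=6, max=6
  Finance: min=11, max=20
  HR: min=2, max=19
  Support: min=2, max=18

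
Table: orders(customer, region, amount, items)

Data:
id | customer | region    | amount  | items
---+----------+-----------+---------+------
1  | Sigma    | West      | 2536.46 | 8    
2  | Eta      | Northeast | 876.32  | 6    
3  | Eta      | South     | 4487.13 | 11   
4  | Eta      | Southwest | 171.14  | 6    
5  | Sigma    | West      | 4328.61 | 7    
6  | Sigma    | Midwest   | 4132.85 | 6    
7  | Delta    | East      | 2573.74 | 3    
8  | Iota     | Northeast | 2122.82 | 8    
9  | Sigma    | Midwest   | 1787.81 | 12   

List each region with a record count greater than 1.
SELECT region, COUNT(*) as cnt
FROM orders
GROUP BY region
HAVING COUNT(*) > 1

Result:
  Midwest: 2
  Northeast: 2
  West: 2

Note: HAVING filters groups after aggregation, WHERE filters rows before.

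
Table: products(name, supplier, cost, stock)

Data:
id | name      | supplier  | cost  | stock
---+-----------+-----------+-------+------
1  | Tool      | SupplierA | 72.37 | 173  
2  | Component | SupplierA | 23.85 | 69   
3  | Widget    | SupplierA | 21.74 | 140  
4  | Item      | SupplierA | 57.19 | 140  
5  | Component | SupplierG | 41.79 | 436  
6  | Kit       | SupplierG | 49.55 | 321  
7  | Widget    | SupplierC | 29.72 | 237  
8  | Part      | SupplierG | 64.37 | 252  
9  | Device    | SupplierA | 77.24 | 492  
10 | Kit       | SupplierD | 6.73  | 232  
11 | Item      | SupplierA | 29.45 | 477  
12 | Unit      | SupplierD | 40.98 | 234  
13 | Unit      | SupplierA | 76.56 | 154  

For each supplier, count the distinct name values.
SELECT supplier, COUNT(DISTINCT name)
FROM products
GROUP BY supplier

Result:
  SupplierA: 6 distinct
  SupplierC: 1 distinct
  SupplierD: 2 distinct
  SupplierG: 3 distinct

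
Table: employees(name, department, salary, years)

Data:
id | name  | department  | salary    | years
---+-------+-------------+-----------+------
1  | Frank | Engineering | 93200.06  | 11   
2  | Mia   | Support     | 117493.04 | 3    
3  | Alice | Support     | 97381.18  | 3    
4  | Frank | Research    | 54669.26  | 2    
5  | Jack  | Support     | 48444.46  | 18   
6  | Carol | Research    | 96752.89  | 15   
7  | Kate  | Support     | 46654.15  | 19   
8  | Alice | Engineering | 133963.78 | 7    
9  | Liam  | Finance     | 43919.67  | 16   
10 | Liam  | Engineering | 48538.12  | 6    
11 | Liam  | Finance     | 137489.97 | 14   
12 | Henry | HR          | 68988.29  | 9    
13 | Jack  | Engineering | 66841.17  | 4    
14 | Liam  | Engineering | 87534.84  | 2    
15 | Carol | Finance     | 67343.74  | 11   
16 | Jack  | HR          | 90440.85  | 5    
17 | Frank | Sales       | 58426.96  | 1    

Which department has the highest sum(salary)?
SELECT department, SUM(salary) as val
FROM employees
GROUP BY department
ORDER BY val DESC
LIMIT 1

Result: Engineering with sum(salary) = 430077.97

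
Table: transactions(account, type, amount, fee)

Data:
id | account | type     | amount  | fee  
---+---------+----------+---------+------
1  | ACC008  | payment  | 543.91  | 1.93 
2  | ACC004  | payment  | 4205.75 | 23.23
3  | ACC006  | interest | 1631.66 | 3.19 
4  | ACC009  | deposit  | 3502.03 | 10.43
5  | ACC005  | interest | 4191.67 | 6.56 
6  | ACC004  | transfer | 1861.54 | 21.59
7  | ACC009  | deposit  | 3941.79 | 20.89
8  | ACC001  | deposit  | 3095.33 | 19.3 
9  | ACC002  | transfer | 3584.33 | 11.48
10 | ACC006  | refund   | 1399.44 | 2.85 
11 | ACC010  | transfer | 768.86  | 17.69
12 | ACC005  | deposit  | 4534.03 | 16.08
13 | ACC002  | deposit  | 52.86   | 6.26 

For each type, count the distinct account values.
SELECT type, COUNT(DISTINCT account)
FROM transactions
GROUP BY type

Result:
  deposit: 4 distinct
  interest: 2 distinct
  payment: 2 distinct
  refund: 1 distinct
  transfer: 3 distinct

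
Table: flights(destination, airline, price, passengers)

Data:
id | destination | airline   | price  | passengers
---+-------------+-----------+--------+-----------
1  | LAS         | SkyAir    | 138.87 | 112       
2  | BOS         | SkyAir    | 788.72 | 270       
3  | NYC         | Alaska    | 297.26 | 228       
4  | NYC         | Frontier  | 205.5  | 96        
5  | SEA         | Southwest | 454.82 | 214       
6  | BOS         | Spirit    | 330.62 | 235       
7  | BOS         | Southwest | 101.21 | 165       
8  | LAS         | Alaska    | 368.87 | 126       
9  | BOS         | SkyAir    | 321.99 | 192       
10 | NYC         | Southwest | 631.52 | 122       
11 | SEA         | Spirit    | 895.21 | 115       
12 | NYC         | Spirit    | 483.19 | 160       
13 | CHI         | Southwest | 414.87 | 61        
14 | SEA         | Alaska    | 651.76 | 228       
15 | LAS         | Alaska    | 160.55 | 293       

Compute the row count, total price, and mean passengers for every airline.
SELECT airline,
       COUNT(*) as cnt,
       SUM(price) as total_price,
       AVG(passengers) as avg_passengers
FROM flights
GROUP BY airline

Result:
  Alaska: 4 records, 1478.44 total price, 218.75 avg passengers
  Frontier: 1 records, 205.50 total price, 96.00 avg passengers
  SkyAir: 3 records, 1249.58 total price, 191.33 avg passengers
  Southwest: 4 records, 1602.42 total price, 140.50 avg passengers
  Spirit: 3 records, 1709.02 total price, 170.00 avg passengers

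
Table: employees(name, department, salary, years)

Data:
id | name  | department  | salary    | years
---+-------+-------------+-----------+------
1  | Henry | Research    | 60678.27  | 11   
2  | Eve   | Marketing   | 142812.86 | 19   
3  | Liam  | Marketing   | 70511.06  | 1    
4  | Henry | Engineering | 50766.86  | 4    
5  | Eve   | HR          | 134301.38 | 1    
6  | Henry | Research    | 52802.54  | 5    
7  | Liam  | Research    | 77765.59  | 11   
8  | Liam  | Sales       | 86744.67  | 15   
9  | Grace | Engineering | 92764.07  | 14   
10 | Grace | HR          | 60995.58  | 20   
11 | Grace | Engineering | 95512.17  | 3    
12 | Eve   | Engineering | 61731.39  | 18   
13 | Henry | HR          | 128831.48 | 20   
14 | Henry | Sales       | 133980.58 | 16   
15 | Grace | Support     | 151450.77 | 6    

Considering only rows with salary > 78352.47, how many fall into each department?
SELECT department, COUNT(*)
FROM employees
WHERE salary > 78352.47
GROUP BY department

Note: WHERE filters rows before grouping.

Result:
  Engineering: 2
  HR: 2
  Marketing: 1
  Sales: 2
  Support: 1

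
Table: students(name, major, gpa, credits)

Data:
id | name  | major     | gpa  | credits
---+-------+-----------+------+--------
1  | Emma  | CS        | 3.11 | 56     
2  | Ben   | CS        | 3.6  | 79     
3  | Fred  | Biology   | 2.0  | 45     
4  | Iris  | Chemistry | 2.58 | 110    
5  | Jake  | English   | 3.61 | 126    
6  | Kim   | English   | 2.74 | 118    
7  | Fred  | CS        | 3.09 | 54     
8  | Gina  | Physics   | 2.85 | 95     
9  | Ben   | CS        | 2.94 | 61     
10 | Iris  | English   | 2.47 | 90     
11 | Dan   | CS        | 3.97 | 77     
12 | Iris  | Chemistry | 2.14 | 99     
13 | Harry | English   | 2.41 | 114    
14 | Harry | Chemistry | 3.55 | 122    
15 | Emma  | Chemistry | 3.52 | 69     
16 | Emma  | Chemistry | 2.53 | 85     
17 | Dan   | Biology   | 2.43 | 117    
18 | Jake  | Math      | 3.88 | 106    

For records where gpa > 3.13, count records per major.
SELECT major, COUNT(*)
FROM students
WHERE gpa > 3.13
GROUP BY major

Note: WHERE filters rows before grouping.

Result:
  CS: 2
  Chemistry: 2
  English: 1
  Math: 1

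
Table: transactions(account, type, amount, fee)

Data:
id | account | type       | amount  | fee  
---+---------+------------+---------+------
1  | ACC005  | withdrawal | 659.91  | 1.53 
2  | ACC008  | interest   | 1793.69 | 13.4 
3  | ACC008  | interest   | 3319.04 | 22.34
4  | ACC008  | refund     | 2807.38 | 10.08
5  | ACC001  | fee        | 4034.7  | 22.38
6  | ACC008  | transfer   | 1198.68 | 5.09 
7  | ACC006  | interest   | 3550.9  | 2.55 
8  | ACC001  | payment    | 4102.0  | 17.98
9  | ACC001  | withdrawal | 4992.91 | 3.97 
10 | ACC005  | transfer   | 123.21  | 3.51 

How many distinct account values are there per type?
SELECT type, COUNT(DISTINCT account)
FROM transactions
GROUP BY type

Result:
  fee: 1 distinct
  interest: 2 distinct
  payment: 1 distinct
  refund: 1 distinct
  transfer: 2 distinct
  withdrawal: 2 distinct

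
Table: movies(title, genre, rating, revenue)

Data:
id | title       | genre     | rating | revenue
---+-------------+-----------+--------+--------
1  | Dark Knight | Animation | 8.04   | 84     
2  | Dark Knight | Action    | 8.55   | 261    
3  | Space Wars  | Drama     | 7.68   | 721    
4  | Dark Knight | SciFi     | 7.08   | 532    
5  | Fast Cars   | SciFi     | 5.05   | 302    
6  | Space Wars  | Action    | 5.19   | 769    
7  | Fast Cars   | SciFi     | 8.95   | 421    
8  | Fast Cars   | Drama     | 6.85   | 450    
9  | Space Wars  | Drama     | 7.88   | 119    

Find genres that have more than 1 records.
SELECT genre, COUNT(*) as cnt
FROM movies
GROUP BY genre
HAVING COUNT(*) > 1

Result:
  Action: 2
  Drama: 3
  SciFi: 3

Note: HAVING filters groups after aggregation, WHERE filters rows before.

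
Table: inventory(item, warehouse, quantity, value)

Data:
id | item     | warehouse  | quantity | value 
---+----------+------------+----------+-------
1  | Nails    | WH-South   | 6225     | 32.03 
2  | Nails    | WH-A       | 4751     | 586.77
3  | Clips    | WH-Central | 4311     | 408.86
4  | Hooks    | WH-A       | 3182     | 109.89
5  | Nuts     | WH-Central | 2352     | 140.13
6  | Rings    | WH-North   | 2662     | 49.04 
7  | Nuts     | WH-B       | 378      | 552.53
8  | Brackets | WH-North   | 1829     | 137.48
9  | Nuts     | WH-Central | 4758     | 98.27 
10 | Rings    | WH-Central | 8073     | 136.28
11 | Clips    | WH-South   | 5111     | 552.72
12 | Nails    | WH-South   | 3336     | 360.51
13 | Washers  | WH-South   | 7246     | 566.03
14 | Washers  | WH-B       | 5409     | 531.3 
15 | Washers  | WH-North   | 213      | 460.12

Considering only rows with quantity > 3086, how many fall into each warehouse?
SELECT warehouse, COUNT(*)
FROM inventory
WHERE quantity > 3086
GROUP BY warehouse

Note: WHERE filters rows before grouping.

Result:
  WH-A: 2
  WH-B: 1
  WH-Central: 3
  WH-South: 4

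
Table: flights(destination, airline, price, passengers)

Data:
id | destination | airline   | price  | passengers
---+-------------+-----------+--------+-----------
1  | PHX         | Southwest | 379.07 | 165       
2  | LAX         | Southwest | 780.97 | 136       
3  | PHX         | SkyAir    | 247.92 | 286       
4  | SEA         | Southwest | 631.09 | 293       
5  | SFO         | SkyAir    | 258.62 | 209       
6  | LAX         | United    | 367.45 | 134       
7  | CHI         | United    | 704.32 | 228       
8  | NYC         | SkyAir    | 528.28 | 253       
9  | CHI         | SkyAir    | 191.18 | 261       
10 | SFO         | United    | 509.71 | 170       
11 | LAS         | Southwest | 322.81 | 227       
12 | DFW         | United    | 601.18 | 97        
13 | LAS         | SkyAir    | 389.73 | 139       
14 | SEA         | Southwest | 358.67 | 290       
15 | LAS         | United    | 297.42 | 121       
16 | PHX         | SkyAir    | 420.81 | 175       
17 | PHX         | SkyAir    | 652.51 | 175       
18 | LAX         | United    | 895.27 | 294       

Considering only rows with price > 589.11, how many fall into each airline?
SELECT airline, COUNT(*)
FROM flights
WHERE price > 589.11
GROUP BY airline

Note: WHERE filters rows before grouping.

Result:
  SkyAir: 1
  Southwest: 2
  United: 3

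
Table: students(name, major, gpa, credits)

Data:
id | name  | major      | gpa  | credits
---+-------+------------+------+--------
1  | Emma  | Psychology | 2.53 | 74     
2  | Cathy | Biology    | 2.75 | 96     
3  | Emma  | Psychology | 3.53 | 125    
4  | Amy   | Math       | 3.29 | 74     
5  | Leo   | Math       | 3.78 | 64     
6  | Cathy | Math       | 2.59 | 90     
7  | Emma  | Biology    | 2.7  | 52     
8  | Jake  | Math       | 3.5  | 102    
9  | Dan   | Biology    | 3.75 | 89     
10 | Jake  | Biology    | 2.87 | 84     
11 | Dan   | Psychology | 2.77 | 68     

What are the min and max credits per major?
SELECT major, MIN(credits), MAX(credits)
FROM students
GROUP BY major

Result:
  Biology: min=52, max=96
  Math: min=64, max=102
  Psychology: min=68, max=125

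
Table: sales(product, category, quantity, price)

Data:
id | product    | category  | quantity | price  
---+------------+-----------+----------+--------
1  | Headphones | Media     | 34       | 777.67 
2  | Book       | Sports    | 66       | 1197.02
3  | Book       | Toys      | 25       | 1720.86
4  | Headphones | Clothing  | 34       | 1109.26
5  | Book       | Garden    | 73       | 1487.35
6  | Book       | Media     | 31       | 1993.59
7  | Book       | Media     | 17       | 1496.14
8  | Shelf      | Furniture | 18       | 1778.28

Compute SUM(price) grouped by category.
SELECT category, SUM(price) as result
FROM sales
GROUP BY category

Result:
  Clothing: 1109.26
  Furniture: 1778.28
  Garden: 1487.35
  Media: 4267.40
  Sports: 1197.02
  Toys: 1720.86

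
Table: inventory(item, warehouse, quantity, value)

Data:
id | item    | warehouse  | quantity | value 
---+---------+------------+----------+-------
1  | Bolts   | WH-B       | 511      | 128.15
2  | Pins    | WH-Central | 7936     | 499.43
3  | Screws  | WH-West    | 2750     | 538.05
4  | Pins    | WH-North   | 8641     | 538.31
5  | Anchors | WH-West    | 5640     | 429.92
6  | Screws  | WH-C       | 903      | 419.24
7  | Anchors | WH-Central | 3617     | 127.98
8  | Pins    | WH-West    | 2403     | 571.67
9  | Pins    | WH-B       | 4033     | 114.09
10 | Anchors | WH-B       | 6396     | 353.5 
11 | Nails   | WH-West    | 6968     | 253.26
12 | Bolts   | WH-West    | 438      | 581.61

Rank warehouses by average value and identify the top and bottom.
SELECT warehouse, AVG(value)
FROM inventory
GROUP BY warehouse
ORDER BY AVG(value)

All groups:
  WH-B: 198.58
  WH-Central: 313.71
  WH-C: 419.24
  WH-West: 474.90
  WH-North: 538.31

Highest: WH-North (538.31)
Lowest: WH-B (198.58)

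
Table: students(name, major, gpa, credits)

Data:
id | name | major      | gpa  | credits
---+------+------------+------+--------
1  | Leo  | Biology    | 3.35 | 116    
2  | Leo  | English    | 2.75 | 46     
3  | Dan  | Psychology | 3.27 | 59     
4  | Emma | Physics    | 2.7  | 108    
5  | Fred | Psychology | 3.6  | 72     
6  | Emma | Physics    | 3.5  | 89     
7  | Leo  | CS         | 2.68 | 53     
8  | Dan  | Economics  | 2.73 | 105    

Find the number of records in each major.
SELECT major, COUNT(*) as count
FROM students
GROUP BY major

Result:
  Biology: 1
  CS: 1
  Economics: 1
  English: 1
  Physics: 2
  Psychology: 2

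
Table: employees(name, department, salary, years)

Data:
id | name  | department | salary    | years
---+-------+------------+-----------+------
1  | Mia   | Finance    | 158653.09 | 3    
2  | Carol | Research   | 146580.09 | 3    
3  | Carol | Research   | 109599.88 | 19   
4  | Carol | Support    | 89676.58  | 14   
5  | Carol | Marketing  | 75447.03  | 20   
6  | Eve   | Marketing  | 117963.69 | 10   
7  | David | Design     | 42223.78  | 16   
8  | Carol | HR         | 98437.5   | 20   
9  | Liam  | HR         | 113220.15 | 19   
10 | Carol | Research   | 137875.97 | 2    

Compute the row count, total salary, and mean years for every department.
SELECT department,
       COUNT(*) as cnt,
       SUM(salary) as total_salary,
       AVG(years) as avg_years
FROM employees
GROUP BY department

Result:
  Design: 1 records, 42223.78 total salary, 16.00 avg years
  Finance: 1 records, 158653.09 total salary, 3.00 avg years
  HR: 2 records, 211657.65 total salary, 19.50 avg years
  Marketing: 2 records, 193410.72 total salary, 15.00 avg years
  Research: 3 records, 394055.94 total salary, 8.00 avg years
  Support: 1 records, 89676.58 total salary, 14.00 avg years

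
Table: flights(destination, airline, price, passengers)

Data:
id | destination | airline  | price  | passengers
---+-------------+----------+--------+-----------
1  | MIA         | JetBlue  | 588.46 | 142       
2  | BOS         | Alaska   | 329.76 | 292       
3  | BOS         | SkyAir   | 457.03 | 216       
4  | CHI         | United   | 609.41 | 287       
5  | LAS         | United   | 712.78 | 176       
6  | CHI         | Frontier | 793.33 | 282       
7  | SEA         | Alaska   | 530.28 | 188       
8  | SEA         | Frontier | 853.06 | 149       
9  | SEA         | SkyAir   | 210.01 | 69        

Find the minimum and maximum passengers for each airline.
SELECT airline, MIN(passengers), MAX(passengers)
FROM flights
GROUP BY airline

Result:
  Alaska: min=188, max=292
  Frontier: min=149, max=282
  JetBlue: min=142, max=142
  SkyAir: min=69, max=216
  United: min=176, max=287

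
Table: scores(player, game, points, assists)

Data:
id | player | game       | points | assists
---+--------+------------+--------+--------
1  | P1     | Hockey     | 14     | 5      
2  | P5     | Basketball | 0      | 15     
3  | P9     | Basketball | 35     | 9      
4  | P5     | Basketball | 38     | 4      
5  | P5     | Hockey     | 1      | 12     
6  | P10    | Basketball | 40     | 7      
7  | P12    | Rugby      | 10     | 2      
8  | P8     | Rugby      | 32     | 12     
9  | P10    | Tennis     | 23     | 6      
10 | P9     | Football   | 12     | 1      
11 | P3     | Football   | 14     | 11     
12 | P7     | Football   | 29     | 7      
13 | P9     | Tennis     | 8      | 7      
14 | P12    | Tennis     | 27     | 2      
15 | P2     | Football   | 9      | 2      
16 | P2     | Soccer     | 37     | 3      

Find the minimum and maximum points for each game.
SELECT game, MIN(points), MAX(points)
FROM scores
GROUP BY game

Result:
  Basketball: min=0, max=40
  Football: min=9, max=29
  Hockey: min=1, max=14
  Rugby: min=10, max=32
  Soccer: min=37, max=37
  Tennis: min=8, max=27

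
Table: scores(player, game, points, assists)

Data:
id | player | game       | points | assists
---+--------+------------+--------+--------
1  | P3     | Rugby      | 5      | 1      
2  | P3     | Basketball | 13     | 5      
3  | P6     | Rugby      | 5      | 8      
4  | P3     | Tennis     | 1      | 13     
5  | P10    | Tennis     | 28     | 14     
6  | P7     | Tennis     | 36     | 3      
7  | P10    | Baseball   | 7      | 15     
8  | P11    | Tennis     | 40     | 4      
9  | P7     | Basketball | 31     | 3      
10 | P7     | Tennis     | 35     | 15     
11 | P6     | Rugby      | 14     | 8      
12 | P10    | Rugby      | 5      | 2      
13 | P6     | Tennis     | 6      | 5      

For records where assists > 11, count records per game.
SELECT game, COUNT(*)
FROM scores
WHERE assists > 11
GROUP BY game

Note: WHERE filters rows before grouping.

Result:
  Baseball: 1
  Tennis: 3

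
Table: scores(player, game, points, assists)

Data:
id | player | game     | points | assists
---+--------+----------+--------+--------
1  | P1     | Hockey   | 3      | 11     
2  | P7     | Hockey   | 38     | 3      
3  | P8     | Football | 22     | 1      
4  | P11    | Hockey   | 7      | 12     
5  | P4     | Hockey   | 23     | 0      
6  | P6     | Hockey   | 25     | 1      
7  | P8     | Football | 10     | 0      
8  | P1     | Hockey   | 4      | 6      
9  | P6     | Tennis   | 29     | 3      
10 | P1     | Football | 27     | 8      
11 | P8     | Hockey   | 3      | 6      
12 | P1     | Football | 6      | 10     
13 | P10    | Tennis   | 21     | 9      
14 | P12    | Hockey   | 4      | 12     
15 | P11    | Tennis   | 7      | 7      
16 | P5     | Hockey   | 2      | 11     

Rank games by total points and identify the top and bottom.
SELECT game, SUM(points)
FROM scores
GROUP BY game
ORDER BY SUM(points)

All groups:
  Tennis: 57
  Football: 65
  Hockey: 109

Highest: Hockey (109)
Lowest: Tennis (57)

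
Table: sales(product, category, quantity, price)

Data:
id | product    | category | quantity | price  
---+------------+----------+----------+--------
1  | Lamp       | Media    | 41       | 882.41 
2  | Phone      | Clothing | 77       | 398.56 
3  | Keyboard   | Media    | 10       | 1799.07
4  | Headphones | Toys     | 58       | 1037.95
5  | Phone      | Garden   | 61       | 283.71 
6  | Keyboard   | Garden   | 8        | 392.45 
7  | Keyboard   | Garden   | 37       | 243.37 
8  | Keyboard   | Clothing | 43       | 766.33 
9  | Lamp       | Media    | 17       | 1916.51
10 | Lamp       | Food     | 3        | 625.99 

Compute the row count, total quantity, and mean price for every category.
SELECT category,
       COUNT(*) as cnt,
       SUM(quantity) as total_quantity,
       AVG(price) as avg_price
FROM sales
GROUP BY category

Result:
  Clothing: 2 records, 120 total quantity, 582.45 avg price
  Food: 1 records, 3 total quantity, 625.99 avg price
  Garden: 3 records, 106 total quantity, 306.51 avg price
  Media: 3 records, 68 total quantity, 1532.66 avg price
  Toys: 1 records, 58 total quantity, 1037.95 avg price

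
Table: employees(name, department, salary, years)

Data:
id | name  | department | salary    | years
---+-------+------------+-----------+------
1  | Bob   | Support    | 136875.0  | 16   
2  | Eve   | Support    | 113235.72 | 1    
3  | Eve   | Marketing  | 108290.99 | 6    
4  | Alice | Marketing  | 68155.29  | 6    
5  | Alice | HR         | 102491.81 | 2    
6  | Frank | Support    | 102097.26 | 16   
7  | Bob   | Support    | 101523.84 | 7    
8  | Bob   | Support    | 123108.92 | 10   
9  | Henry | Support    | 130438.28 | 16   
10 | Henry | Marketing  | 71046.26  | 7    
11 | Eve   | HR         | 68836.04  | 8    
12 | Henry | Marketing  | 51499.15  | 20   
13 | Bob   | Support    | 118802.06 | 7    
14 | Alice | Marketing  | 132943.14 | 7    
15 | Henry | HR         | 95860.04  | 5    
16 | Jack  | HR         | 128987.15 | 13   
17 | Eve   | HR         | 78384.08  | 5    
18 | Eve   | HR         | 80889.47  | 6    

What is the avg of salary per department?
SELECT department, AVG(salary) as result
FROM employees
GROUP BY department

Result:
  HR: 92574.77
  Marketing: 86386.97
  Support: 118011.58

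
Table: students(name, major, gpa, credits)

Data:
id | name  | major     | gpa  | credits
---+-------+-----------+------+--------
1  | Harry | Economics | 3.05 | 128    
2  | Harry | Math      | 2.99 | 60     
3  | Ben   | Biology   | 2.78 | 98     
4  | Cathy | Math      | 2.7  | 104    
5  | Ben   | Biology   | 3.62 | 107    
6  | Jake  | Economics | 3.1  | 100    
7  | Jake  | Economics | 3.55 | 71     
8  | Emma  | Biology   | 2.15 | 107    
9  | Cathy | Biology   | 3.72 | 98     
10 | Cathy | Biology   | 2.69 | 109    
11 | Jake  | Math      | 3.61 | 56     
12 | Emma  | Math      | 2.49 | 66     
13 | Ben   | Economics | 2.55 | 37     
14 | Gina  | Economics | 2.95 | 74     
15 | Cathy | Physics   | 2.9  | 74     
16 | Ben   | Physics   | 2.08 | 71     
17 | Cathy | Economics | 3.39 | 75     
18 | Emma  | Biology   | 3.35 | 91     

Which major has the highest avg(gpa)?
SELECT major, AVG(gpa) as val
FROM students
GROUP BY major
ORDER BY val DESC
LIMIT 1

Result: Economics with avg(gpa) = 3.10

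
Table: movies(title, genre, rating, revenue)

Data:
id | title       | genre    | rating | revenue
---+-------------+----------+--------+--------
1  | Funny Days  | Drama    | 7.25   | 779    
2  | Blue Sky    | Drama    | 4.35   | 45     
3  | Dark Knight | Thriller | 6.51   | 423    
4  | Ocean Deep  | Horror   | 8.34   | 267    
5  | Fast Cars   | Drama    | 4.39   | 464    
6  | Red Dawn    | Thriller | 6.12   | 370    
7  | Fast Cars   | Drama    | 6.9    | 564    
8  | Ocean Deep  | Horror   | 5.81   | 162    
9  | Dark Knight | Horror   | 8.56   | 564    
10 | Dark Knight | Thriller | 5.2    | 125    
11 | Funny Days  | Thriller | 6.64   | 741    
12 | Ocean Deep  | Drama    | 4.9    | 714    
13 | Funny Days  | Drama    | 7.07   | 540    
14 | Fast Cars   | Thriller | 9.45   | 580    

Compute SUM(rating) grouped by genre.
SELECT genre, SUM(rating) as result
FROM movies
GROUP BY genre

Result:
  Drama: 34.86
  Horror: 22.71
  Thriller: 33.92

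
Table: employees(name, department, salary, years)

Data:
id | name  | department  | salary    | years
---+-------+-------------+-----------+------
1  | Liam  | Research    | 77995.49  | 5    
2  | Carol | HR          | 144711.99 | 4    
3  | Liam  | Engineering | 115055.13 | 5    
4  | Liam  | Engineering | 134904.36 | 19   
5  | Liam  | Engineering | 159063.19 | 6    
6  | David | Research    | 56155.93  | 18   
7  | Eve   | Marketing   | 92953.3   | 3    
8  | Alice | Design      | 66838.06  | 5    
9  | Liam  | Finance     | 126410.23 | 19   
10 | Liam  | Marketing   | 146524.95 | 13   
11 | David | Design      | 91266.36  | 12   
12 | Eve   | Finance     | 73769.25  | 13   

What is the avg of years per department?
SELECT department, AVG(years) as result
FROM employees
GROUP BY department

Result:
  Design: 8.50
  Engineering: 10.00
  Finance: 16.00
  HR: 4.00
  Marketing: 8.00
  Research: 11.50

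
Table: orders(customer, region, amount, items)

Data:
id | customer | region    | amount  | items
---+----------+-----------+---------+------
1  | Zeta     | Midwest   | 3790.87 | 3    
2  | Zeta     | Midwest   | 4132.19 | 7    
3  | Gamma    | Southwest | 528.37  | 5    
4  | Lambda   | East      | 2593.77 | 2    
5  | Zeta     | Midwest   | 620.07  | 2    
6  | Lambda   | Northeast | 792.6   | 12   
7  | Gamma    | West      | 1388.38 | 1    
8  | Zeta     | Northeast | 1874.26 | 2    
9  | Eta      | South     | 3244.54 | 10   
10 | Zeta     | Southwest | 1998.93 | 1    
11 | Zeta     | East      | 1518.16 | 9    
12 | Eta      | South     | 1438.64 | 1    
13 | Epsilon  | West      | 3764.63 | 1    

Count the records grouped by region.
SELECT region, COUNT(*) as count
FROM orders
GROUP BY region

Result:
  East: 2
  Midwest: 3
  Northeast: 2
  South: 2
  Southwest: 2
  West: 2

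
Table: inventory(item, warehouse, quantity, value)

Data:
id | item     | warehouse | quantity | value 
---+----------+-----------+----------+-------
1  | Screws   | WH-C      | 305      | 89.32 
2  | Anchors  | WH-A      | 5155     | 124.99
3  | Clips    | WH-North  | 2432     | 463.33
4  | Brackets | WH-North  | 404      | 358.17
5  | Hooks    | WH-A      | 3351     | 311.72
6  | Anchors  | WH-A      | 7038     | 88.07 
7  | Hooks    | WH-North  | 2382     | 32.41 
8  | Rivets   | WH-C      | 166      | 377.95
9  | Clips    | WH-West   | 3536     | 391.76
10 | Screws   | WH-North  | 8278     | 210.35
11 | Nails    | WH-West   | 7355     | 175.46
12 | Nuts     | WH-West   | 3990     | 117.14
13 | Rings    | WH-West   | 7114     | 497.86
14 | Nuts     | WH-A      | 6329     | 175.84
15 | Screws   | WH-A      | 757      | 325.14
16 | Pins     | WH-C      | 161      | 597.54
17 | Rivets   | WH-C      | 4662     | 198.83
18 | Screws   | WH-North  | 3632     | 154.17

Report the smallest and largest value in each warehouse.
SELECT warehouse, MIN(value), MAX(value)
FROM inventory
GROUP BY warehouse

Result:
  WH-A: min=88.07, max=325.14
  WH-C: min=89.32, max=597.54
  WH-North: min=32.41, max=463.33
  WH-West: min=117.14, max=497.86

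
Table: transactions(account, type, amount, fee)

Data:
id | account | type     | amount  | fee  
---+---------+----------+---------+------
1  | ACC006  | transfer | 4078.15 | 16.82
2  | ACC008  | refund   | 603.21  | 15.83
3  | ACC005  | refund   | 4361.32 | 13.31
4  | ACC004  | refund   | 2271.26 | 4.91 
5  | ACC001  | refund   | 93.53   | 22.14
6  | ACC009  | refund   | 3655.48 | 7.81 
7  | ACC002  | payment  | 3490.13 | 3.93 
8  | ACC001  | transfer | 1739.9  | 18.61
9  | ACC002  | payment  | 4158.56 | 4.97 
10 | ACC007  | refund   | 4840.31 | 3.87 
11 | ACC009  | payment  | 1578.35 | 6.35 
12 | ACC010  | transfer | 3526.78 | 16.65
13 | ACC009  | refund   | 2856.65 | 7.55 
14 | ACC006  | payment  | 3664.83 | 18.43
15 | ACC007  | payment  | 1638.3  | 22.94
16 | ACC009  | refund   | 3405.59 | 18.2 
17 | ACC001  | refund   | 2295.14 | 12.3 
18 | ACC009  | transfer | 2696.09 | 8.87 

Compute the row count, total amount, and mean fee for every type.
SELECT type,
       COUNT(*) as cnt,
       SUM(amount) as total_amount,
       AVG(fee) as avg_fee
FROM transactions
GROUP BY type

Result:
  payment: 5 records, 14530.17 total amount, 11.32 avg fee
  refund: 9 records, 24382.49 total amount, 11.77 avg fee
  transfer: 4 records, 12040.92 total amount, 15.24 avg fee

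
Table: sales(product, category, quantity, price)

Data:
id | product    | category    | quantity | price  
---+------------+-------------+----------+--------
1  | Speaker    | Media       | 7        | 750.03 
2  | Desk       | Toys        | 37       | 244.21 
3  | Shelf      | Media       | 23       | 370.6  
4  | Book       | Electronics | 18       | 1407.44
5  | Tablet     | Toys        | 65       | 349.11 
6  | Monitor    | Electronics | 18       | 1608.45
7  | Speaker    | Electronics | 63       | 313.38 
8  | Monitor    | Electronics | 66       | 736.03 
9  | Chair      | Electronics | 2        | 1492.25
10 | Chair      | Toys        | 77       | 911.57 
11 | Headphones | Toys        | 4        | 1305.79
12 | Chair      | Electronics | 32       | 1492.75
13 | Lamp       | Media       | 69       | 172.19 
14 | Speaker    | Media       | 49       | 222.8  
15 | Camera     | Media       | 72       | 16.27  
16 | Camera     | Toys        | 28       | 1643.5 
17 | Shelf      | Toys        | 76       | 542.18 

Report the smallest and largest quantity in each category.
SELECT category, MIN(quantity), MAX(quantity)
FROM sales
GROUP BY category

Result:
  Electronics: min=2, max=66
  Media: min=7, max=72
  Toys: min=4, max=77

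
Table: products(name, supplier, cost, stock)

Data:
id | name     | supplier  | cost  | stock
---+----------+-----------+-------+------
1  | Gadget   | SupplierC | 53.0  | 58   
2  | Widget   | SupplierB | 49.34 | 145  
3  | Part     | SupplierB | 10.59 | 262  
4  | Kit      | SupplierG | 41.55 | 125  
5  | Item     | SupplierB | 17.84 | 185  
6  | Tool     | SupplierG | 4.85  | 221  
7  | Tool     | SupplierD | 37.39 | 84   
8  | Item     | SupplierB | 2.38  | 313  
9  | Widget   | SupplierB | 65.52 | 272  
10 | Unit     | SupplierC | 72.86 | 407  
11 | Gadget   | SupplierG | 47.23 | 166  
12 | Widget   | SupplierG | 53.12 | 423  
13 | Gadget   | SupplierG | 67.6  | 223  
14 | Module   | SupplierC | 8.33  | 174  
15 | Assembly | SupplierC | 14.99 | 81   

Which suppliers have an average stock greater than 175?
SELECT supplier, AVG(stock)
FROM products
GROUP BY supplier
HAVING AVG(stock) > 175

Result:
  SupplierB: avg=235.40
  SupplierC: avg=180.00
  SupplierG: avg=231.60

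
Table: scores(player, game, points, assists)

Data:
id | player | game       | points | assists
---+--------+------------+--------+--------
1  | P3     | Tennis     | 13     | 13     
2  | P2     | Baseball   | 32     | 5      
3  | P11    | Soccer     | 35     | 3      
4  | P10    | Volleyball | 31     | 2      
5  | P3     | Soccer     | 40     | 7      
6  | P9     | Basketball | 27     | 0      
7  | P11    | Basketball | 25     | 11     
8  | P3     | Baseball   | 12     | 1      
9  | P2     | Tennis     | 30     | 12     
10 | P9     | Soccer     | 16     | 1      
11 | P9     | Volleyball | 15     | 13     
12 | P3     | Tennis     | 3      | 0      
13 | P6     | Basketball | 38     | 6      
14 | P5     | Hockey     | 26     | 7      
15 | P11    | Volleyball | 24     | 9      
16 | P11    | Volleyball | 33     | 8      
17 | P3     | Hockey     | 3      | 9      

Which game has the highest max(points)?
SELECT game, MAX(points) as val
FROM scores
GROUP BY game
ORDER BY val DESC
LIMIT 1

Result: Soccer with max(points) = 40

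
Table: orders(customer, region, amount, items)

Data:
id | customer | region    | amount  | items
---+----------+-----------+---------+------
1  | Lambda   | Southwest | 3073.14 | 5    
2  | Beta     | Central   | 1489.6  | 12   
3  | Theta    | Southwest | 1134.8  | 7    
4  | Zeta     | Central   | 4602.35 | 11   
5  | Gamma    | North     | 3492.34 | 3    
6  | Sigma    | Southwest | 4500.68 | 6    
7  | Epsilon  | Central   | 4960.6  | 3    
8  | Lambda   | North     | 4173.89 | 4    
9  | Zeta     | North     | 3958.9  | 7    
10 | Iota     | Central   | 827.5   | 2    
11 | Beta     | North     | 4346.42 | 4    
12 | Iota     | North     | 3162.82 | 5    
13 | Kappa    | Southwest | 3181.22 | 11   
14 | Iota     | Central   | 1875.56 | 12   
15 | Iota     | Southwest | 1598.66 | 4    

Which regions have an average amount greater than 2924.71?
SELECT region, AVG(amount)
FROM orders
GROUP BY region
HAVING AVG(amount) > 2924.71

Result:
  North: avg=3826.87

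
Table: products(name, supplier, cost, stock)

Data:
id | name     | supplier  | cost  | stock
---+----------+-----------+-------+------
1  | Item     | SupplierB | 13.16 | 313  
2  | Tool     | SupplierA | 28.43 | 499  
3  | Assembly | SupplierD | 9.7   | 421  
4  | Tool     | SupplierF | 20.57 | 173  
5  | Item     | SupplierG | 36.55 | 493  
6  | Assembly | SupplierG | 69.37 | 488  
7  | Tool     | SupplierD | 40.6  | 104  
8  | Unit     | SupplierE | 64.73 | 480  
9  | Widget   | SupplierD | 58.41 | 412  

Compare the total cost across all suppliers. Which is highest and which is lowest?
SELECT supplier, SUM(cost)
FROM products
GROUP BY supplier
ORDER BY SUM(cost)

All groups:
  SupplierB: 13.16
  SupplierF: 20.57
  SupplierA: 28.43
  SupplierE: 64.73
  SupplierG: 105.92
  SupplierD: 108.71

Highest: SupplierD (108.71)
Lowest: SupplierB (13.16)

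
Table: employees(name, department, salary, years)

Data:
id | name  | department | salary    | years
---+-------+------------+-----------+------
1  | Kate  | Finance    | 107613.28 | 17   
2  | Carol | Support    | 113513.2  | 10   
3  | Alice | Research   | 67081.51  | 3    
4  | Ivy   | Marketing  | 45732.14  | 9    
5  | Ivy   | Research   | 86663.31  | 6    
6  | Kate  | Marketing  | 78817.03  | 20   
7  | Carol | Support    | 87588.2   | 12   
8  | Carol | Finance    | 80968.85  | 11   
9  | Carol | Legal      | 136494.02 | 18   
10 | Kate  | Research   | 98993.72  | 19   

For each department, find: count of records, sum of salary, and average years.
SELECT department,
       COUNT(*) as cnt,
       SUM(salary) as total_salary,
       AVG(years) as avg_years
FROM employees
GROUP BY department

Result:
  Finance: 2 records, 188582.13 total salary, 14.00 avg years
  Legal: 1 records, 136494.02 total salary, 18.00 avg years
  Marketing: 2 records, 124549.17 total salary, 14.50 avg years
  Research: 3 records, 252738.54 total salary, 9.33 avg years
  Support: 2 records, 201101.40 total salary, 11.00 avg years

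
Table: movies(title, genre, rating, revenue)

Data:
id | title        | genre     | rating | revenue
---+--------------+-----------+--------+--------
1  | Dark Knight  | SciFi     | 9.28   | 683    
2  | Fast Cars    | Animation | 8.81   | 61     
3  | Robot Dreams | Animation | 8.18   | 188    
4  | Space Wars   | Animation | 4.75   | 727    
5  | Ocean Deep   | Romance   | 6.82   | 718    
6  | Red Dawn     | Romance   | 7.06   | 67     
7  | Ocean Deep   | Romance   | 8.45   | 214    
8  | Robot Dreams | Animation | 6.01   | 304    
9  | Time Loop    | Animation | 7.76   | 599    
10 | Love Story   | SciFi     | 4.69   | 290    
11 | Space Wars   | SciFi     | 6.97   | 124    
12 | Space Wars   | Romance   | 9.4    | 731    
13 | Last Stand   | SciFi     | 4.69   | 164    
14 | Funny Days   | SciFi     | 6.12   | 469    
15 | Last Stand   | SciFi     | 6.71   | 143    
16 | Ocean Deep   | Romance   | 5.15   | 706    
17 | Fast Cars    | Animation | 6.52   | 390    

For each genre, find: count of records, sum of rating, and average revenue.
SELECT genre,
       COUNT(*) as cnt,
       SUM(rating) as total_rating,
       AVG(revenue) as avg_revenue
FROM movies
GROUP BY genre

Result:
  Animation: 6 records, 42.03 total rating, 378.17 avg revenue
  Romance: 5 records, 36.88 total rating, 487.20 avg revenue
  SciFi: 6 records, 38.46 total rating, 312.17 avg revenue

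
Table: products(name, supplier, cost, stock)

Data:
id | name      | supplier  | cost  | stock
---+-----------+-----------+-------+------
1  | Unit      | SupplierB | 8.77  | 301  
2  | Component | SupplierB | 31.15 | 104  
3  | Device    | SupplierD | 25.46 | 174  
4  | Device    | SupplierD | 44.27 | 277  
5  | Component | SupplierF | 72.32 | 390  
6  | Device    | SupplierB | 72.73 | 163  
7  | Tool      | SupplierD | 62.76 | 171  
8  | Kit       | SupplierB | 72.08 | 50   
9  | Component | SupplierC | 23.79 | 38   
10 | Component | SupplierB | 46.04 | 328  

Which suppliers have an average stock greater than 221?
SELECT supplier, AVG(stock)
FROM products
GROUP BY supplier
HAVING AVG(stock) > 221

Result:
  SupplierF: avg=390.00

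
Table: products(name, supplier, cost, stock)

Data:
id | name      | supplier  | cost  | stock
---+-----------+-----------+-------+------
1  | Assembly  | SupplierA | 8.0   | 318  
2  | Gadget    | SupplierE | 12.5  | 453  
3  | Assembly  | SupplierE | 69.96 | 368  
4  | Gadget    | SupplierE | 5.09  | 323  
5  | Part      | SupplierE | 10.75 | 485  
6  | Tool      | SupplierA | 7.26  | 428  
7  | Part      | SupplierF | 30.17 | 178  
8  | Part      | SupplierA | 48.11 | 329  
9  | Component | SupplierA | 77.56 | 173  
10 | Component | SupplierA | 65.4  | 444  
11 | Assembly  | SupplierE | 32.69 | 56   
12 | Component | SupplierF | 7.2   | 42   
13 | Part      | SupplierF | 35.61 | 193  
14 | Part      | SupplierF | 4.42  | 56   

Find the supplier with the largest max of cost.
SELECT supplier, MAX(cost) as val
FROM products
GROUP BY supplier
ORDER BY val DESC
LIMIT 1

Result: SupplierA with max(cost) = 77.56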